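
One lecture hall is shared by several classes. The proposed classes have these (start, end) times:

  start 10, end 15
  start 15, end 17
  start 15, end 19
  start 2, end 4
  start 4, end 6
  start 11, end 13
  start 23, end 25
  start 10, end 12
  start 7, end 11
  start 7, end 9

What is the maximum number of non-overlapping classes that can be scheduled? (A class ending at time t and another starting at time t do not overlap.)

6

Sorted by end: (2,4)  (4,6)  (7,9)  (7,11)  (10,12)  (11,13)  (10,15)  (15,17)  (15,19)  (23,25)
take (2,4); take (4,6); take (7,9); take (10,12); take (15,17); skip (15,19); take (23,25).
Selected 6 classes.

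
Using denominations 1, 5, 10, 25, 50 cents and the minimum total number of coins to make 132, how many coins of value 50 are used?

2

132 = 2×50 + 1×25 + 1×5 + 2×1
Count of 50: 2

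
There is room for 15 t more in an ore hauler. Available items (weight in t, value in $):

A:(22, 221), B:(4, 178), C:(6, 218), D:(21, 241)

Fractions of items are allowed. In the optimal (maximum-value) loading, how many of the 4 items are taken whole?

2

Sort by value per unit weight and fill in that order.
Ratios (sorted): B 44.50, C 36.33, D 11.48, A 10.05
take B (4 @ 178); take C (6 @ 218); take 5/21 of D → 57.38. Capacity used 15/15.
2 item(s) taken whole; one partial (take 5/21 of D).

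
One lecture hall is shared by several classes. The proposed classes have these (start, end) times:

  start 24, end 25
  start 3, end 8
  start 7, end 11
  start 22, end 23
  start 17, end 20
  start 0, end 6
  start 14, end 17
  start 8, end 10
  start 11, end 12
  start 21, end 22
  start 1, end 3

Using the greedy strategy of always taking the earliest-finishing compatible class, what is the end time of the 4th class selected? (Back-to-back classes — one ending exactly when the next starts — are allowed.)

Sort by end time and greedily take each interval whose start is ≥ the last chosen end.
Sorted by end: (1,3)  (0,6)  (3,8)  (8,10)  (7,11)  (11,12)  (14,17)  (17,20)  (21,22)  (22,23)  (24,25)
take (1,3); take (3,8); take (8,10); take (11,12); take (14,17); take (17,20); take (21,22); take (22,23); take (24,25).
Selected: (1,3) (3,8) (8,10) (11,12) (14,17) (17,20) (21,22) (22,23) (24,25)

12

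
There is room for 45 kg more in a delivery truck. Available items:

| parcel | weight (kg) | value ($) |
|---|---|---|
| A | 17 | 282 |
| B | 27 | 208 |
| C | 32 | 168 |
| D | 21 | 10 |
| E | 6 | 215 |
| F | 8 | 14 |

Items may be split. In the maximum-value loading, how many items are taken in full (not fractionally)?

2

Greedy by value/weight ratio, highest first.
Ratios (sorted): E 35.83, A 16.59, B 7.70, C 5.25, F 1.75, D 0.48
take E (6 @ 215); take A (17 @ 282); take 22/27 of B → 169.48. Capacity used 45/45.
2 item(s) taken whole; one partial (take 22/27 of B).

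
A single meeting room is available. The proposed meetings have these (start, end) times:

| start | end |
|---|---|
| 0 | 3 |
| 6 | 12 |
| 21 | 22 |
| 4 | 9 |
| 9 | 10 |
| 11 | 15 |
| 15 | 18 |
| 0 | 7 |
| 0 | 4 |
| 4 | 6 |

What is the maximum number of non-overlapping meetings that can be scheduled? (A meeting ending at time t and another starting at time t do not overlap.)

Order by finish time; keep every interval that doesn't clash with the previous kept one.
Sorted by end: (0,3)  (0,4)  (4,6)  (0,7)  (4,9)  (9,10)  (6,12)  (11,15)  (15,18)  (21,22)
take (0,3); take (4,6); take (9,10); take (11,15); take (15,18); take (21,22).
Selected 6 meetings.

6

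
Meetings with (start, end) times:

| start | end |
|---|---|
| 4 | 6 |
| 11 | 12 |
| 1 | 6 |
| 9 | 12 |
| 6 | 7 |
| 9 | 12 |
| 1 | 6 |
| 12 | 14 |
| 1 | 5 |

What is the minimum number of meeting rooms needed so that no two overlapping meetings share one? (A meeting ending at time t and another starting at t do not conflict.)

4

The answer is the maximum number of intervals overlapping at any instant.
Events (time:±→running): 1:+→1 1:+→2 1:+→3 4:+→4 … peak 4.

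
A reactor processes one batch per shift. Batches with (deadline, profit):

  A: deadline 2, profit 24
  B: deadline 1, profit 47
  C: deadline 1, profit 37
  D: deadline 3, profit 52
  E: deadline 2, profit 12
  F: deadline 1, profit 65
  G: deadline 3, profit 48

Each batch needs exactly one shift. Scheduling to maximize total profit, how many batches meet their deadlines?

3

Take jobs in profit order; each goes to the latest open slot no later than its deadline.
Profit order: F=65 D=52 G=48 B=47 C=37 A=24 E=12
Assign: F→slot 1, D→slot 3, G→slot 2, B skipped, C skipped, A skipped, E skipped.
Slots: [1:F] [2:G] [3:D]
3 of 7 scheduled.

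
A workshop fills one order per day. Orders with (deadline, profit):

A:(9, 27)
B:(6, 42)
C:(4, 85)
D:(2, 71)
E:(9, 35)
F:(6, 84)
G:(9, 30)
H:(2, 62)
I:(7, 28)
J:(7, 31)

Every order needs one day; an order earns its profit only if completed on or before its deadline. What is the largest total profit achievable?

468

Sort by profit descending; place each in the latest free slot ≤ its deadline.
Profit order: C=85 F=84 D=71 H=62 B=42 E=35 J=31 G=30 I=28 A=27
Assign: C→slot 4, F→slot 6, D→slot 2, H→slot 1, B→slot 5, E→slot 9, J→slot 7, G→slot 8, I→slot 3, A skipped.
Slots: [1:H] [2:D] [3:I] [4:C] [5:B] [6:F] [7:J] [8:G] [9:E]
Profit = 62 + 71 + 28 + 85 + 42 + 84 + 31 + 30 + 35 = 468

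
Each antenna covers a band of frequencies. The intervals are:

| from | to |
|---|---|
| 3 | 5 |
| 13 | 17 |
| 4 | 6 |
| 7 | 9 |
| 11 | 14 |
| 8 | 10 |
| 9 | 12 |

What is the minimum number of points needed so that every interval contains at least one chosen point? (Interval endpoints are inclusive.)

Sort by right endpoint; whenever an interval is uncovered, place a point at its right end.
Sorted: [3,5] [4,6] [7,9] [8,10] [9,12] [11,14] [13,17]
{[3,5],[4,6]} hit by 5; {[7,9],[8,10],[9,12]} hit by 9; {[11,14],[13,17]} hit by 14.
Points: 5, 9, 14 (3 total).

3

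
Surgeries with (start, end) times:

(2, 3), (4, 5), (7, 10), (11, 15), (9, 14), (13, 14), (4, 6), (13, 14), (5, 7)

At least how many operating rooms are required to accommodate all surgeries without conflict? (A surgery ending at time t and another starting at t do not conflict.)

starts: [2, 4, 4, 5, 7, 9, 11, 13, 13]
ends:   [3, 5, 6, 7, 10, 14, 14, 14, 15]
s2→1 e3→0 s4→1 s4→2 e5→1 s5→2 e6→1 e7→0 s7→1 s9→2 e10→1 s11→2 s13→3 s13→4  — peak 4.

4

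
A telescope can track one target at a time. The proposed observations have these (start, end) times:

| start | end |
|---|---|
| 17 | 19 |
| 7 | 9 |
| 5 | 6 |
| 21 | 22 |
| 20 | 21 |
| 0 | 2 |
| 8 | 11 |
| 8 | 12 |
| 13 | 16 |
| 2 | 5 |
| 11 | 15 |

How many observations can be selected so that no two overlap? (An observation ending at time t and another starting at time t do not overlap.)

8

By end time: (0,2), (2,5), (5,6), (7,9), (8,11), (8,12), (11,15), (13,16), (17,19), (20,21), (21,22).
Pick (0,2); next start ≥ 2 → (2,5); next start ≥ 5 → (5,6); next start ≥ 6 → (7,9); next start ≥ 9 → (11,15); next start ≥ 15 → (17,19); next start ≥ 19 → (20,21); next start ≥ 21 → (21,22).
Selected 8 observations.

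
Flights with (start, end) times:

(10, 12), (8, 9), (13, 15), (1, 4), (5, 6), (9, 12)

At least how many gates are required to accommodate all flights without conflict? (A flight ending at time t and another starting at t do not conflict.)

starts: [1, 5, 8, 9, 10, 13]
ends:   [4, 6, 9, 12, 12, 15]
s1→1 e4→0 s5→1 e6→0 s8→1 e9→0 s9→1 s10→2  — peak 2.

2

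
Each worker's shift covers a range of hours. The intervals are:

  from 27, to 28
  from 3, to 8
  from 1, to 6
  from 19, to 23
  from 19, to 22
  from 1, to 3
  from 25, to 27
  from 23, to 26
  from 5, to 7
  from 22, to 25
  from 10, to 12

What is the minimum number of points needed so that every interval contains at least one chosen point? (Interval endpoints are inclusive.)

6

Process intervals by earliest right end; each time one isn't hit yet, stab at its right endpoint.
By right end: [1,3]  [1,6]  [5,7]  [3,8]  [10,12]  [19,22]  [19,23]  [22,25]  [23,26]  [25,27]  [27,28]
[1,3] uncovered → point at 3; [5,7] uncovered → point at 7; [10,12] uncovered → point at 12; [19,22] uncovered → point at 22; [23,26] uncovered → point at 26; [27,28] uncovered → point at 28.
Points: 3, 7, 12, 22, 26, 28 (6 total).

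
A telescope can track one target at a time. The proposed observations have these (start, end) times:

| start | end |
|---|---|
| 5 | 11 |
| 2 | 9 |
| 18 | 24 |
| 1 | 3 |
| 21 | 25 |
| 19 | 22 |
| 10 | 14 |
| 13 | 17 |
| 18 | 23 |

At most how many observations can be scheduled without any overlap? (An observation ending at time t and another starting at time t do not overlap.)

Greedy by earliest finish: after sorting by end time, pick each interval compatible with the last pick.
By end time: (1,3), (2,9), (5,11), (10,14), (13,17), (19,22), (18,23), (18,24), (21,25).
Pick (1,3); next start ≥ 3 → (5,11); next start ≥ 11 → (13,17); next start ≥ 17 → (19,22).
Selected 4 observations.

4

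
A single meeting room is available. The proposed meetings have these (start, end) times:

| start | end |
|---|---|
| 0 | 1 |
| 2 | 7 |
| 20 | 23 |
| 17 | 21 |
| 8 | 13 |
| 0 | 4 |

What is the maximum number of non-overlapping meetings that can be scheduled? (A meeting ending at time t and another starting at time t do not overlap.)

Greedy by earliest finish: after sorting by end time, pick each interval compatible with the last pick.
By end time: (0,1), (0,4), (2,7), (8,13), (17,21), (20,23).
Pick (0,1); next start ≥ 1 → (2,7); next start ≥ 7 → (8,13); next start ≥ 13 → (17,21).
Selected 4 meetings.

4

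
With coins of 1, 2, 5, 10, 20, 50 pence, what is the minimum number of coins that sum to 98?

98 − 1×50→48 − 2×20→8 − 1×5→3 − 1×2→1 − 1×1→0
Total coins = 1 + 2 + 1 + 1 + 1 = 6

6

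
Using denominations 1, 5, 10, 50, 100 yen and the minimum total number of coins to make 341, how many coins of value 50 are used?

Use the largest denomination that fits, subtract, and repeat.
341 = 3×100 + 4×10 + 1×1
Count of 50: 0

0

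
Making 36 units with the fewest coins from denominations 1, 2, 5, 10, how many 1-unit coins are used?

Greedy: take as many of the largest coin as possible, then repeat with the remainder.
36 = 3×10 + 1×5 + 1×1
Count of 1: 1

1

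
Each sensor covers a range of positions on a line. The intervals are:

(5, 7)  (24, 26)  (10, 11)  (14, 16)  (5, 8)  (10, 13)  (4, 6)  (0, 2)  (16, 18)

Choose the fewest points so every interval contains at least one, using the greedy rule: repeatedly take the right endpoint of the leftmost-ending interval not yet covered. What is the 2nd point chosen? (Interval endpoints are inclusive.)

6

Sorted: [0,2] [4,6] [5,7] [5,8] [10,11] [10,13] [14,16] [16,18] [24,26]
{[0,2]} hit by 2; {[4,6],[5,7],[5,8]} hit by 6; {[10,11],[10,13]} hit by 11; {[14,16],[16,18]} hit by 16; {[24,26]} hit by 26.
Points: 2, 6, 11, 16, 26 (5 total).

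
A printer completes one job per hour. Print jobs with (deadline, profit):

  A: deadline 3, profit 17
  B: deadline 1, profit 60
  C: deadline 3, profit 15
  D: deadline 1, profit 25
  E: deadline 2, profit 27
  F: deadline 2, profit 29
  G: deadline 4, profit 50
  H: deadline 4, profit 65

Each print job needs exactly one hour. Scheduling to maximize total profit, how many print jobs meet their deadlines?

4

Sort by profit descending; place each in the latest free slot ≤ its deadline.
By profit: H(d4,65), B(d1,60), G(d4,50), F(d2,29), E(d2,27), D(d1,25), A(d3,17), C(d3,15)
H→slot 4; B→slot 1; G→slot 3; F→slot 2; E skipped; D skipped; A skipped; C skipped.
4 of 8 scheduled.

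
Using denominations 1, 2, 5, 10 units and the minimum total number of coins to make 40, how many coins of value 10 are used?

4

40 = 4×10
Count of 10: 4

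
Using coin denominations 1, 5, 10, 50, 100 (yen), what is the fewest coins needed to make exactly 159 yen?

7

159 = 1×100 + 1×50 + 1×5 + 4×1
Total coins = 1 + 1 + 1 + 4 = 7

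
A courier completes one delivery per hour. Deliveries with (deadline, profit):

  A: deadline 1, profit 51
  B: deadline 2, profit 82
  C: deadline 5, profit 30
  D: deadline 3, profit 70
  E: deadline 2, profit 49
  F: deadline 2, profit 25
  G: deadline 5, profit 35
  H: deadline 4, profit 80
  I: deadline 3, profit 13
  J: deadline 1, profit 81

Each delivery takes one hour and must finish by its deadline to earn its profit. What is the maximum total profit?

Sort by profit descending; place each in the latest free slot ≤ its deadline.
Profit order: B=82 J=81 H=80 D=70 A=51 E=49 G=35 C=30 F=25 I=13
Assign: B→slot 2, J→slot 1, H→slot 4, D→slot 3, A skipped, E skipped, G→slot 5, C skipped, F skipped, I skipped.
Slots: [1:J] [2:B] [3:D] [4:H] [5:G]
Profit = 81 + 82 + 70 + 80 + 35 = 348

348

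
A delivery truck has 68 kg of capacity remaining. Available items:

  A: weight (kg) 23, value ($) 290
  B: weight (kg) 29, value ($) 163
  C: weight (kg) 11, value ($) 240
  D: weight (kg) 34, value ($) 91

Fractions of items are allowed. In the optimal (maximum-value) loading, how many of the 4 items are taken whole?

Sort by value per unit weight and fill in that order.
Order: C (240/11=21.82) > A (290/23=12.61) > B (163/29=5.62) > D (91/34=2.68)
Fill: take C (11 @ 240) → take A (23 @ 290) → take B (29 @ 163) → take 5/34 of D → 13.38; 68/68 used.
3 item(s) taken whole; one partial (take 5/34 of D).

3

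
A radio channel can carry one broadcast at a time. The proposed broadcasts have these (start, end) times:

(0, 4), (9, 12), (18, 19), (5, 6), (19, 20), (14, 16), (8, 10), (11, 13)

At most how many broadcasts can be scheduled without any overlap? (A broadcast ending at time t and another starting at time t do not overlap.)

By end time: (0,4), (5,6), (8,10), (9,12), (11,13), (14,16), (18,19), (19,20).
Pick (0,4); next start ≥ 4 → (5,6); next start ≥ 6 → (8,10); next start ≥ 10 → (11,13); next start ≥ 13 → (14,16); next start ≥ 16 → (18,19); next start ≥ 19 → (19,20).
Selected 7 broadcasts.

7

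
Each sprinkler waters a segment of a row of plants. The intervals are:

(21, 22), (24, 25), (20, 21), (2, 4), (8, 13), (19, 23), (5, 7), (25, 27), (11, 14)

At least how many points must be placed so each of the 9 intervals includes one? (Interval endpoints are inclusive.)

By right end: [2,4]  [5,7]  [8,13]  [11,14]  [20,21]  [21,22]  [19,23]  [24,25]  [25,27]
[2,4] uncovered → point at 4; [5,7] uncovered → point at 7; [8,13] uncovered → point at 13; [20,21] uncovered → point at 21; [24,25] uncovered → point at 25.
Points: 4, 7, 13, 21, 25 (5 total).

5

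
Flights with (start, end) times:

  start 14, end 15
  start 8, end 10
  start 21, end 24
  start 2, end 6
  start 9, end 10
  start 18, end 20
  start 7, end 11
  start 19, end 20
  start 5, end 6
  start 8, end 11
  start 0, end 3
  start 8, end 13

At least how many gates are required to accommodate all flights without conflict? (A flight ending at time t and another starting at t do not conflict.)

Count concurrent intervals with a sweep; the peak is the room count.
starts: [0, 2, 5, 7, 8, 8, 8, 9, 14, 18, 19, 21]
ends:   [3, 6, 6, 10, 10, 11, 11, 13, 15, 20, 20, 24]
s0→1 s2→2 e3→1 s5→2 e6→1 e6→0 s7→1 s8→2 s8→3 s8→4 s9→5  — peak 5.

5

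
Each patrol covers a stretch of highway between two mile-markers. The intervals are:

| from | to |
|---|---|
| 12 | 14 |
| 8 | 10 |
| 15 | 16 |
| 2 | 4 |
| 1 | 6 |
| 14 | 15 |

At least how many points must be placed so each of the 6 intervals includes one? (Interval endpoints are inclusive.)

4

Sorted: [2,4] [1,6] [8,10] [12,14] [14,15] [15,16]
{[2,4],[1,6]} hit by 4; {[8,10]} hit by 10; {[12,14],[14,15]} hit by 14; {[15,16]} hit by 16.
Points: 4, 10, 14, 16 (4 total).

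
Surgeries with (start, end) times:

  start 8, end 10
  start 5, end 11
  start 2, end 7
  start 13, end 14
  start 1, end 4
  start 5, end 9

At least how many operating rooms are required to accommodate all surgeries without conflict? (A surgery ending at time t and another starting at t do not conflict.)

The answer is the maximum number of intervals overlapping at any instant.
starts: [1, 2, 5, 5, 8, 13]
ends:   [4, 7, 9, 10, 11, 14]
s1→1 s2→2 e4→1 s5→2 s5→3  — peak 3.

3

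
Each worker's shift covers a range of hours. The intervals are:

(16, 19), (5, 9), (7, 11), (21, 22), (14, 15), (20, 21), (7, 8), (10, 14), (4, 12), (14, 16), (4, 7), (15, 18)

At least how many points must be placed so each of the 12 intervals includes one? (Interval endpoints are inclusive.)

4

Process intervals by earliest right end; each time one isn't hit yet, stab at its right endpoint.
Sorted: [4,7] [7,8] [5,9] [7,11] [4,12] [10,14] [14,15] [14,16] [15,18] [16,19] [20,21] [21,22]
{[4,7],[7,8],[5,9],[7,11],[4,12]} hit by 7; {[10,14],[14,15],[14,16]} hit by 14; {[15,18],[16,19]} hit by 18; {[20,21],[21,22]} hit by 21.
Points: 7, 14, 18, 21 (4 total).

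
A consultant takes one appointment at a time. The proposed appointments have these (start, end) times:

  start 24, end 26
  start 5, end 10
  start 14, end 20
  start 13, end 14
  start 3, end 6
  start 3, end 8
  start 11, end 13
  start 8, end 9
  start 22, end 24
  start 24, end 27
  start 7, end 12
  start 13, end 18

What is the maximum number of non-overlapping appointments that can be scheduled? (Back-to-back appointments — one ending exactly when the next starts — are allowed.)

7

Sorted by end: (3,6)  (3,8)  (8,9)  (5,10)  (7,12)  (11,13)  (13,14)  (13,18)  (14,20)  (22,24)  (24,26)  (24,27)
take (3,6); skip (3,8); take (8,9); take (11,13); take (13,14); take (14,20); take (22,24); take (24,26).
Selected 7 appointments.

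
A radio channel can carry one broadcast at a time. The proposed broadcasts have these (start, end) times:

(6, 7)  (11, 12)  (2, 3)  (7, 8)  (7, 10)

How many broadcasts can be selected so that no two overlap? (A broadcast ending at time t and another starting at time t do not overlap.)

Greedy by earliest finish: after sorting by end time, pick each interval compatible with the last pick.
By end time: (2,3), (6,7), (7,8), (7,10), (11,12).
Pick (2,3); next start ≥ 3 → (6,7); next start ≥ 7 → (7,8); next start ≥ 8 → (11,12).
Selected 4 broadcasts.

4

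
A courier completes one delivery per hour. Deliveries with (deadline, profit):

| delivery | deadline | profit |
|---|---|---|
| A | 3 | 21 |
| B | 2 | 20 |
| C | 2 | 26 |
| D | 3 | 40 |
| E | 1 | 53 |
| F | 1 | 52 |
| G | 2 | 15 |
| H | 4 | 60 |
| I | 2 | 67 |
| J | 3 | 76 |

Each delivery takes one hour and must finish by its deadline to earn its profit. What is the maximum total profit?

By profit: J(d3,76), I(d2,67), H(d4,60), E(d1,53), F(d1,52), D(d3,40), C(d2,26), A(d3,21), B(d2,20), G(d2,15)
J→slot 3; I→slot 2; H→slot 4; E→slot 1; F skipped; D skipped; C skipped; A skipped; B skipped; G skipped.
Profit = 53 + 67 + 76 + 60 = 256

256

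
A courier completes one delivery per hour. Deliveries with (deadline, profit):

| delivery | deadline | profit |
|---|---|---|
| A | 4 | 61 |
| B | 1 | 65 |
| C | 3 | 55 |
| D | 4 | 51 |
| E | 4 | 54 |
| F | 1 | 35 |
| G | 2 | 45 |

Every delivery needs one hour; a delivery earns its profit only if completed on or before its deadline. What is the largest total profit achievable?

Take jobs in profit order; each goes to the latest open slot no later than its deadline.
Profit order: B=65 A=61 C=55 E=54 D=51 G=45 F=35
Assign: B→slot 1, A→slot 4, C→slot 3, E→slot 2, D skipped, G skipped, F skipped.
Slots: [1:B] [2:E] [3:C] [4:A]
Profit = 65 + 54 + 55 + 61 = 235

235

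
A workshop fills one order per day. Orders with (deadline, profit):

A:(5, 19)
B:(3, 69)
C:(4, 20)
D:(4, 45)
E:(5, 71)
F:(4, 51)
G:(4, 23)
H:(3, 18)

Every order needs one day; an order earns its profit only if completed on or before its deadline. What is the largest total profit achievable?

259

Sort by profit descending; place each in the latest free slot ≤ its deadline.
By profit: E(d5,71), B(d3,69), F(d4,51), D(d4,45), G(d4,23), C(d4,20), A(d5,19), H(d3,18)
E→slot 5; B→slot 3; F→slot 4; D→slot 2; G→slot 1; C skipped; A skipped; H skipped.
Profit = 23 + 45 + 69 + 51 + 71 = 259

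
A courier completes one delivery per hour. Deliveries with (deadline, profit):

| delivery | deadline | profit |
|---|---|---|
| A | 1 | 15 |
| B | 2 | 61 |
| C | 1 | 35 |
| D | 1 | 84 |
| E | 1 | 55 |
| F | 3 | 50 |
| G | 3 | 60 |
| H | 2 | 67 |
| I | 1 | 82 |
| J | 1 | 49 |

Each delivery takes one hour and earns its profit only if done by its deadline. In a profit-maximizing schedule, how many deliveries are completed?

Sort by profit descending; place each in the latest free slot ≤ its deadline.
Profit order: D=84 I=82 H=67 B=61 G=60 E=55 F=50 J=49 C=35 A=15
Assign: D→slot 1, I skipped, H→slot 2, B skipped, G→slot 3, E skipped, F skipped, J skipped, C skipped, A skipped.
Slots: [1:D] [2:H] [3:G]
3 of 10 scheduled.

3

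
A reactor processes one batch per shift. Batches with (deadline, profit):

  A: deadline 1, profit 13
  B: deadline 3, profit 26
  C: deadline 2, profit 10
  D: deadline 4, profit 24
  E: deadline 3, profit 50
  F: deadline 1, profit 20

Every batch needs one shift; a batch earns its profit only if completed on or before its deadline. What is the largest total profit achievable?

Sort by profit descending; place each in the latest free slot ≤ its deadline.
Profit order: E=50 B=26 D=24 F=20 A=13 C=10
Assign: E→slot 3, B→slot 2, D→slot 4, F→slot 1, A skipped, C skipped.
Slots: [1:F] [2:B] [3:E] [4:D]
Profit = 20 + 26 + 50 + 24 = 120

120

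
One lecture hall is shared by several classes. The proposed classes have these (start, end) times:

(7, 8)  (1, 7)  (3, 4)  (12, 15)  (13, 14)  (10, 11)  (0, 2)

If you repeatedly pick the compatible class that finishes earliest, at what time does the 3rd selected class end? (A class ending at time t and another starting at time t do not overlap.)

8

Greedy by earliest finish: after sorting by end time, pick each interval compatible with the last pick.
By end time: (0,2), (3,4), (1,7), (7,8), (10,11), (13,14), (12,15).
Pick (0,2); next start ≥ 2 → (3,4); next start ≥ 4 → (7,8); next start ≥ 8 → (10,11); next start ≥ 11 → (13,14).
Selected: (0,2) (3,4) (7,8) (10,11) (13,14)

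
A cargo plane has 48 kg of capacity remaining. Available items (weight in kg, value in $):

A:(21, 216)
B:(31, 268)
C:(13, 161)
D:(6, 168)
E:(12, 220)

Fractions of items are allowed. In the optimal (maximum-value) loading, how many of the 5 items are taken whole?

Ratios (sorted): D 28.00, E 18.33, C 12.38, A 10.29, B 8.65
take D (6 @ 168); take E (12 @ 220); take C (13 @ 161); take 17/21 of A → 174.86. Capacity used 48/48.
3 item(s) taken whole; one partial (take 17/21 of A).

3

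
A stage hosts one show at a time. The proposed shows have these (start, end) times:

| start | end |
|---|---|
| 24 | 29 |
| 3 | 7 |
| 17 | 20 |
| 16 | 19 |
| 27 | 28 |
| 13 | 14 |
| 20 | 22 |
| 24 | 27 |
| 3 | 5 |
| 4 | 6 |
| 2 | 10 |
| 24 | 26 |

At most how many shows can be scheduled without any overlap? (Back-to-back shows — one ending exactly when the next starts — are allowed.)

Order by finish time; keep every interval that doesn't clash with the previous kept one.
By end time: (3,5), (4,6), (3,7), (2,10), (13,14), (16,19), (17,20), (20,22), (24,26), (24,27), (27,28), (24,29).
Pick (3,5); next start ≥ 5 → (13,14); next start ≥ 14 → (16,19); next start ≥ 19 → (20,22); next start ≥ 22 → (24,26); next start ≥ 26 → (27,28).
Selected 6 shows.

6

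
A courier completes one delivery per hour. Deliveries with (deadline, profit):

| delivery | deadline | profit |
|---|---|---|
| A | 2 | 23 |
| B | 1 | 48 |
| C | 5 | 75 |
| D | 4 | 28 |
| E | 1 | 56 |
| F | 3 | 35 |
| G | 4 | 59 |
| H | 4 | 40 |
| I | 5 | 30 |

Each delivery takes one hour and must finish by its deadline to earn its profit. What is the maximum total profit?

By profit: C(d5,75), G(d4,59), E(d1,56), B(d1,48), H(d4,40), F(d3,35), I(d5,30), D(d4,28), A(d2,23)
C→slot 5; G→slot 4; E→slot 1; B skipped; H→slot 3; F→slot 2; I skipped; D skipped; A skipped.
Profit = 56 + 35 + 40 + 59 + 75 = 265

265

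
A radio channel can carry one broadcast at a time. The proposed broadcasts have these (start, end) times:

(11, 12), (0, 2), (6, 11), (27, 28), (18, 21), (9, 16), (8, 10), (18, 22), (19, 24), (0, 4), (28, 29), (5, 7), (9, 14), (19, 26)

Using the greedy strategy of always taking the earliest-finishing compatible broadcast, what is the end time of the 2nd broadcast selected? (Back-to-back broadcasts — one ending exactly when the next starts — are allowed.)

Sort by end time and greedily take each interval whose start is ≥ the last chosen end.
By end time: (0,2), (0,4), (5,7), (8,10), (6,11), (11,12), (9,14), (9,16), (18,21), (18,22), (19,24), (19,26), (27,28), (28,29).
Pick (0,2); next start ≥ 2 → (5,7); next start ≥ 7 → (8,10); next start ≥ 10 → (11,12); next start ≥ 12 → (18,21); next start ≥ 21 → (27,28); next start ≥ 28 → (28,29).
Selected: (0,2) (5,7) (8,10) (11,12) (18,21) (27,28) (28,29)

7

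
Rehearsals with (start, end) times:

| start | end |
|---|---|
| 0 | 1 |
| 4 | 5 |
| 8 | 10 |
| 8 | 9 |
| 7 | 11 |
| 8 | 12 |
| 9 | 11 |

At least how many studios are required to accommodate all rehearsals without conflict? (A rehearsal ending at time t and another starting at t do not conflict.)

4

starts: [0, 4, 7, 8, 8, 8, 9]
ends:   [1, 5, 9, 10, 11, 11, 12]
s0→1 e1→0 s4→1 e5→0 s7→1 s8→2 s8→3 s8→4  — peak 4.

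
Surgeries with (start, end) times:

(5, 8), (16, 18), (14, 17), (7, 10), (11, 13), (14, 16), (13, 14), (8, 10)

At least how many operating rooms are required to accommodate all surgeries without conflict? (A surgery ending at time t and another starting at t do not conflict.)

Events (time:±→running): 5:+→1 7:+→2 … peak 2.

2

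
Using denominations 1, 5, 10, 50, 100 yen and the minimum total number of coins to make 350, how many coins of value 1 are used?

0

Use the largest denomination that fits, subtract, and repeat.
350 − 3×100→50 − 1×50→0
Count of 1: 0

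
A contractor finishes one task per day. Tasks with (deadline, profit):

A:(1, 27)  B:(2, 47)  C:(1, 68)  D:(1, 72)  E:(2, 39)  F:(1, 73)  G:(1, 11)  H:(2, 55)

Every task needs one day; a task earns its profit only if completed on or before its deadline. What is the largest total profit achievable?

Profit order: F=73 D=72 C=68 H=55 B=47 E=39 A=27 G=11
Assign: F→slot 1, D skipped, C skipped, H→slot 2, B skipped, E skipped, A skipped, G skipped.
Slots: [1:F] [2:H]
Profit = 73 + 55 = 128

128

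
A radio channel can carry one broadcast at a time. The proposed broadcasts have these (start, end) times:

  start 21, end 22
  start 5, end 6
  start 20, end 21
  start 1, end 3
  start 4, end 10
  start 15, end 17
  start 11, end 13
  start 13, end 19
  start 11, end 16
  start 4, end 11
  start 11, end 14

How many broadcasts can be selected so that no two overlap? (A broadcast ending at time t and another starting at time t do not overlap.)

6

Sort by end time and greedily take each interval whose start is ≥ the last chosen end.
By end time: (1,3), (5,6), (4,10), (4,11), (11,13), (11,14), (11,16), (15,17), (13,19), (20,21), (21,22).
Pick (1,3); next start ≥ 3 → (5,6); next start ≥ 6 → (11,13); next start ≥ 13 → (15,17); next start ≥ 17 → (20,21); next start ≥ 21 → (21,22).
Selected 6 broadcasts.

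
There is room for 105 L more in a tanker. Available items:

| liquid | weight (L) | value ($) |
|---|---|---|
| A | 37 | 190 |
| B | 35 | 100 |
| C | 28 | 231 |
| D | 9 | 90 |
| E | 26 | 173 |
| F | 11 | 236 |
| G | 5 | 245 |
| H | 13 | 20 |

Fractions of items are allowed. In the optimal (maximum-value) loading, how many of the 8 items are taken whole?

Order: G (245/5=49.00) > F (236/11=21.45) > D (90/9=10.00) > C (231/28=8.25) > E (173/26=6.65) > A (190/37=5.14) > B (100/35=2.86) > H (20/13=1.54)
Fill: take G (5 @ 245) → take F (11 @ 236) → take D (9 @ 90) → take C (28 @ 231) → take E (26 @ 173) → take 26/37 of A → 133.51; 105/105 used.
5 item(s) taken whole; one partial (take 26/37 of A).

5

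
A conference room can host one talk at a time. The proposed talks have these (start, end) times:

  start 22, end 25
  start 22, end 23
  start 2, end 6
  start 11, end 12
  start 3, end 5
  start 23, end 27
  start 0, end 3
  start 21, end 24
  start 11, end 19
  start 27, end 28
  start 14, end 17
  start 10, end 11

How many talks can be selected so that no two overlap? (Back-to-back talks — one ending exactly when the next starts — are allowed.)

Sorted by end: (0,3)  (3,5)  (2,6)  (10,11)  (11,12)  (14,17)  (11,19)  (22,23)  (21,24)  (22,25)  (23,27)  (27,28)
take (0,3); take (3,5); skip (2,6); take (10,11); take (11,12); take (14,17); take (22,23); take (23,27); take (27,28).
Selected 8 talks.

8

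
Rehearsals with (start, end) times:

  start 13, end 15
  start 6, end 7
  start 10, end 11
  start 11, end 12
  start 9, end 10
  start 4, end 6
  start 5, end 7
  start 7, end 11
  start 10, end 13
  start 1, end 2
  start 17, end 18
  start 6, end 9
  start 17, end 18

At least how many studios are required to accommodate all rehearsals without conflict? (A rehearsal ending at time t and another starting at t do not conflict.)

The answer is the maximum number of intervals overlapping at any instant.
starts: [1, 4, 5, 6, 6, 7, 9, 10, 10, 11, 13, 17, 17]
ends:   [2, 6, 7, 7, 9, 10, 11, 11, 12, 13, 15, 18, 18]
s1→1 e2→0 s4→1 s5→2 e6→1 s6→2 s6→3  — peak 3.

3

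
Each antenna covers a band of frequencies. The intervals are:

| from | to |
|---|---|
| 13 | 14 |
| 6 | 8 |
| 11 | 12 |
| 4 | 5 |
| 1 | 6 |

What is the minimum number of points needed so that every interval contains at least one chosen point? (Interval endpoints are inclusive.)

4

Process intervals by earliest right end; each time one isn't hit yet, stab at its right endpoint.
Sorted: [4,5] [1,6] [6,8] [11,12] [13,14]
{[4,5],[1,6]} hit by 5; {[6,8]} hit by 8; {[11,12]} hit by 12; {[13,14]} hit by 14.
Points: 5, 8, 12, 14 (4 total).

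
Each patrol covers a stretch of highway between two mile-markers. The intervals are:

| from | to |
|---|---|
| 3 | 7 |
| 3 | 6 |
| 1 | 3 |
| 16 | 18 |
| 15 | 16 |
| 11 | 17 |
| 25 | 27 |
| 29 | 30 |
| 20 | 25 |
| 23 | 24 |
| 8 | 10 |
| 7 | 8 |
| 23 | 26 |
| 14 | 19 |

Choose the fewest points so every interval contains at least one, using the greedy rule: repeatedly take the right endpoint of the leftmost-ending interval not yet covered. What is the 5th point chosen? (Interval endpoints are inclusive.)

Sorted: [1,3] [3,6] [3,7] [7,8] [8,10] [15,16] [11,17] [16,18] [14,19] [23,24] [20,25] [23,26] [25,27] [29,30]
{[1,3],[3,6],[3,7]} hit by 3; {[7,8],[8,10]} hit by 8; {[15,16],[11,17],[16,18],[14,19]} hit by 16; {[23,24],[20,25],[23,26]} hit by 24; {[25,27]} hit by 27; {[29,30]} hit by 30.
Points: 3, 8, 16, 24, 27, 30 (6 total).

27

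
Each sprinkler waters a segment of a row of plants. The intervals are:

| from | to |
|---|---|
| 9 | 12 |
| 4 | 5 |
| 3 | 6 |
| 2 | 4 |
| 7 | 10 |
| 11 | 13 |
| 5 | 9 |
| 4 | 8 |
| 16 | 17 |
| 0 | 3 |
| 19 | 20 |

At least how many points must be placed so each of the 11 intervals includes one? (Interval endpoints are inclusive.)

Sorted: [0,3] [2,4] [4,5] [3,6] [4,8] [5,9] [7,10] [9,12] [11,13] [16,17] [19,20]
{[0,3],[2,4]} hit by 3; {[4,5],[3,6],[4,8],[5,9]} hit by 5; {[7,10],[9,12]} hit by 10; {[11,13]} hit by 13; {[16,17]} hit by 17; {[19,20]} hit by 20.
Points: 3, 5, 10, 13, 17, 20 (6 total).

6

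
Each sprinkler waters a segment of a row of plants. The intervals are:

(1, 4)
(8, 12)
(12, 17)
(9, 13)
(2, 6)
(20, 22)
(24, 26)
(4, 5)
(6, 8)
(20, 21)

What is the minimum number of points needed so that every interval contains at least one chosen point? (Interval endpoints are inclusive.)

Sort by right endpoint; whenever an interval is uncovered, place a point at its right end.
By right end: [1,4]  [4,5]  [2,6]  [6,8]  [8,12]  [9,13]  [12,17]  [20,21]  [20,22]  [24,26]
[1,4] uncovered → point at 4; [6,8] uncovered → point at 8; [9,13] uncovered → point at 13; [20,21] uncovered → point at 21; [24,26] uncovered → point at 26.
Points: 4, 8, 13, 21, 26 (5 total).

5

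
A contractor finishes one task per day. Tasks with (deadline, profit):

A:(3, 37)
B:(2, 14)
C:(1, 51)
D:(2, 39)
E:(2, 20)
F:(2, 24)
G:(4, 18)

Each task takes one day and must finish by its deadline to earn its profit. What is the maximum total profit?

By profit: C(d1,51), D(d2,39), A(d3,37), F(d2,24), E(d2,20), G(d4,18), B(d2,14)
C→slot 1; D→slot 2; A→slot 3; F skipped; E skipped; G→slot 4; B skipped.
Profit = 51 + 39 + 37 + 18 = 145

145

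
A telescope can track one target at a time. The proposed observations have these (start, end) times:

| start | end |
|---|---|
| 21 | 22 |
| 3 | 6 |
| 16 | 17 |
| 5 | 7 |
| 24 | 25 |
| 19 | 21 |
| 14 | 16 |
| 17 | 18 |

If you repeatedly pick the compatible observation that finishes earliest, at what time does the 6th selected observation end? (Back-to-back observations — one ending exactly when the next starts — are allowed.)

Sort by end time and greedily take each interval whose start is ≥ the last chosen end.
Sorted by end: (3,6)  (5,7)  (14,16)  (16,17)  (17,18)  (19,21)  (21,22)  (24,25)
take (3,6); take (14,16); take (16,17); take (17,18); take (19,21); take (21,22); take (24,25).
Selected: (3,6) (14,16) (16,17) (17,18) (19,21) (21,22) (24,25)

22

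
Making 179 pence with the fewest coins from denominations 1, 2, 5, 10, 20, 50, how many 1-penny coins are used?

0

Use the largest denomination that fits, subtract, and repeat.
179 − 3×50→29 − 1×20→9 − 1×5→4 − 2×2→0
Count of 1: 0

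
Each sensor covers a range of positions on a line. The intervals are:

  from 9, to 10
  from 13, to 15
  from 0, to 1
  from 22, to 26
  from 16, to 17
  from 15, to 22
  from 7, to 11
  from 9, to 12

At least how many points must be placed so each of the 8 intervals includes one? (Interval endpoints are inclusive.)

5

Process intervals by earliest right end; each time one isn't hit yet, stab at its right endpoint.
Sorted: [0,1] [9,10] [7,11] [9,12] [13,15] [16,17] [15,22] [22,26]
{[0,1]} hit by 1; {[9,10],[7,11],[9,12]} hit by 10; {[13,15]} hit by 15; {[16,17],[15,22]} hit by 17; {[22,26]} hit by 26.
Points: 1, 10, 15, 17, 26 (5 total).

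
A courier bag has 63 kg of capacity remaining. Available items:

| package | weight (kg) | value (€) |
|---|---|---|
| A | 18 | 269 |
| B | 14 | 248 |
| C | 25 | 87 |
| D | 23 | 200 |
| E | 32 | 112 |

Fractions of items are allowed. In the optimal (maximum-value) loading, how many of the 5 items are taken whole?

Ratios (sorted): B 17.71, A 14.94, D 8.70, E 3.50, C 3.48
take B (14 @ 248); take A (18 @ 269); take D (23 @ 200); take 8/32 of E → 28.00. Capacity used 63/63.
3 item(s) taken whole; one partial (take 8/32 of E).

3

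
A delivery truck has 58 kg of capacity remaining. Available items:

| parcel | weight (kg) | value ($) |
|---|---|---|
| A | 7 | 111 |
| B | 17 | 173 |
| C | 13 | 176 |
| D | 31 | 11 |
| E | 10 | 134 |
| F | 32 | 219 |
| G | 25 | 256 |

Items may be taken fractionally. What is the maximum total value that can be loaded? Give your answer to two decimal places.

Order: A (111/7=15.86) > C (176/13=13.54) > E (134/10=13.40) > G (256/25=10.24) > B (173/17=10.18) > F (219/32=6.84) > D (11/31=0.35)
Fill: take A (7 @ 111) → take C (13 @ 176) → take E (10 @ 134) → take G (25 @ 256) → take 3/17 of B → 30.53; 58/58 used.
Total value = 707.53

707.53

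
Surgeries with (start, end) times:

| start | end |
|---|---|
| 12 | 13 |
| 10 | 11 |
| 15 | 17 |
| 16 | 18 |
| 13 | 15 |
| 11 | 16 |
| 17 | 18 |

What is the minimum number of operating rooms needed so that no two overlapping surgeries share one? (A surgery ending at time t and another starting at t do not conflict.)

Count concurrent intervals with a sweep; the peak is the room count.
starts: [10, 11, 12, 13, 15, 16, 17]
ends:   [11, 13, 15, 16, 17, 18, 18]
s10→1 e11→0 s11→1 s12→2  — peak 2.

2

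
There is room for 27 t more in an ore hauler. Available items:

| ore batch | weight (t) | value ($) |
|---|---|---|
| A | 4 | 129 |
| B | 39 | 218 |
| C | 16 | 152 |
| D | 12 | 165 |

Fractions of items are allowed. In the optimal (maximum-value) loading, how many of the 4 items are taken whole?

2

Greedy by value/weight ratio, highest first.
Order: A (129/4=32.25) > D (165/12=13.75) > C (152/16=9.50) > B (218/39=5.59)
Fill: take A (4 @ 129) → take D (12 @ 165) → take 11/16 of C → 104.50; 27/27 used.
2 item(s) taken whole; one partial (take 11/16 of C).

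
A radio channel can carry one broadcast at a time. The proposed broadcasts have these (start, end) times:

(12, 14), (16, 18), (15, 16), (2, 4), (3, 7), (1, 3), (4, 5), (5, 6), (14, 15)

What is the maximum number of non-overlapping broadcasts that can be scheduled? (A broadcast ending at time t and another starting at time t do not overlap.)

By end time: (1,3), (2,4), (4,5), (5,6), (3,7), (12,14), (14,15), (15,16), (16,18).
Pick (1,3); next start ≥ 3 → (4,5); next start ≥ 5 → (5,6); next start ≥ 6 → (12,14); next start ≥ 14 → (14,15); next start ≥ 15 → (15,16); next start ≥ 16 → (16,18).
Selected 7 broadcasts.

7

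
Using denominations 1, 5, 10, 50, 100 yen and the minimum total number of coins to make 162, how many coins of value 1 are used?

Use the largest denomination that fits, subtract, and repeat.
162 − 1×100→62 − 1×50→12 − 1×10→2 − 2×1→0
Count of 1: 2

2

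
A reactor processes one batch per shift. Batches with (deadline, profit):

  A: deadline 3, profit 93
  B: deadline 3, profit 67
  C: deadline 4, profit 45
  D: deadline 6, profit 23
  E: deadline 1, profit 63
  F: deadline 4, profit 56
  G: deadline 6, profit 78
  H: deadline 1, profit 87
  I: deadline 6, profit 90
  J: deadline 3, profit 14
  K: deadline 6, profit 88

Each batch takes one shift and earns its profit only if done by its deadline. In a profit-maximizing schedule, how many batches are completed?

By profit: A(d3,93), I(d6,90), K(d6,88), H(d1,87), G(d6,78), B(d3,67), E(d1,63), F(d4,56), C(d4,45), D(d6,23), J(d3,14)
A→slot 3; I→slot 6; K→slot 5; H→slot 1; G→slot 4; B→slot 2; E skipped; F skipped; C skipped; D skipped; J skipped.
6 of 11 scheduled.

6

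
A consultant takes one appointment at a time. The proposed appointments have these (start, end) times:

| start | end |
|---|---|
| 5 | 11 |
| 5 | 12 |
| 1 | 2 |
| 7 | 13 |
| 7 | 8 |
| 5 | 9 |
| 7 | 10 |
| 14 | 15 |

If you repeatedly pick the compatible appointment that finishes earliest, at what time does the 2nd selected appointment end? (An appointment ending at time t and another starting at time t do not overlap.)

Sort by end time and greedily take each interval whose start is ≥ the last chosen end.
By end time: (1,2), (7,8), (5,9), (7,10), (5,11), (5,12), (7,13), (14,15).
Pick (1,2); next start ≥ 2 → (7,8); next start ≥ 8 → (14,15).
Selected: (1,2) (7,8) (14,15)

8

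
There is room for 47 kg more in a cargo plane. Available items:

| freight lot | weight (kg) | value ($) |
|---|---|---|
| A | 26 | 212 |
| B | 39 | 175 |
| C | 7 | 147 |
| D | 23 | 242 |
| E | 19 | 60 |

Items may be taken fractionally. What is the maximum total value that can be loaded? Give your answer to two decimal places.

527.62

Sort by value per unit weight and fill in that order.
Ratios (sorted): C 21.00, D 10.52, A 8.15, B 4.49, E 3.16
take C (7 @ 147); take D (23 @ 242); take 17/26 of A → 138.62. Capacity used 47/47.
Total value = 527.62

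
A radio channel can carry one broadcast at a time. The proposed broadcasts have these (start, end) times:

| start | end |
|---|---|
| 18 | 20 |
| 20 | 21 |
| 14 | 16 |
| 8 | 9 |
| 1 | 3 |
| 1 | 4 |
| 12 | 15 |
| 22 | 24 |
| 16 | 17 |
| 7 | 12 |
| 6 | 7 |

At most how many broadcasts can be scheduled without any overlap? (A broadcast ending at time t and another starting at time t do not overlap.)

Sorted by end: (1,3)  (1,4)  (6,7)  (8,9)  (7,12)  (12,15)  (14,16)  (16,17)  (18,20)  (20,21)  (22,24)
take (1,3); take (6,7); take (8,9); take (12,15); skip (14,16); take (16,17); take (18,20); take (20,21); take (22,24).
Selected 8 broadcasts.

8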